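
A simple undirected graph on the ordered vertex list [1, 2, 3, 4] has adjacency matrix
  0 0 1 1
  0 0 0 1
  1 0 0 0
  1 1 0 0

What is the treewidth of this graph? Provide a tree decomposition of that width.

Every bag has size at most 2, so the width is 2 − 1 = 1 and tw(G) ≤ 1. Since G has at least one edge (e.g. 1–3), it is not an edgeless graph, so tw(G) ≥ 1. The upper and lower bounds meet at 1, so that is the treewidth.

Treewidth 1.
One such decomposition:
Bags: B1 = {1, 3}  B2 = {1, 4}  B3 = {2, 4}
Tree: B1–B2, B2–B3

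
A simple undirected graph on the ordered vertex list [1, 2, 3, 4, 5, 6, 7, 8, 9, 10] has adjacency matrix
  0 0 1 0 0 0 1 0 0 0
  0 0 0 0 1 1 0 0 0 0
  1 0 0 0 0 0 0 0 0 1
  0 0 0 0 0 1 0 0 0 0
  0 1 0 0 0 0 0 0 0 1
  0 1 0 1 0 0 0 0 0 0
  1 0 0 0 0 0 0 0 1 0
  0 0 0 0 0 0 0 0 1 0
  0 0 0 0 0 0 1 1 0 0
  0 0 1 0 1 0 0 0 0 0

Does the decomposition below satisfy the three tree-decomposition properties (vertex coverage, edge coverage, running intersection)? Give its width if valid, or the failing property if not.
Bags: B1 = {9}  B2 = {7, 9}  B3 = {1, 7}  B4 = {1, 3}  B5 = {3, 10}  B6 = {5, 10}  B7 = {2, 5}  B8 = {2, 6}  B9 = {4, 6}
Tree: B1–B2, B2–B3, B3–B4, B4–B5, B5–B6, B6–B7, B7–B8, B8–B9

A tree decomposition must satisfy three properties: every vertex lies in some bag; for every edge, both endpoints lie together in some bag; and for every vertex, the bags containing it form a connected subtree. Here vertex 8 appears in no bag, so the decomposition is invalid.

No — vertex 8 appears in no bag.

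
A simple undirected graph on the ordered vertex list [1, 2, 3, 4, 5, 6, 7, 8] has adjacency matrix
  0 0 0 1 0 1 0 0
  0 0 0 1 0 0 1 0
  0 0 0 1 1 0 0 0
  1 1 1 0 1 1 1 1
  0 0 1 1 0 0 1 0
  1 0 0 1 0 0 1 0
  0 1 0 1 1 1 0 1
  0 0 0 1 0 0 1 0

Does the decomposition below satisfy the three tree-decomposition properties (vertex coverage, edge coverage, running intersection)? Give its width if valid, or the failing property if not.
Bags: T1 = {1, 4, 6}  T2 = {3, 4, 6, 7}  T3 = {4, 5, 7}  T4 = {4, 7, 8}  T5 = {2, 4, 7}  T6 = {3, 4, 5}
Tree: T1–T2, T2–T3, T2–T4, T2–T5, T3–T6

A tree decomposition must satisfy three properties: every vertex lies in some bag; for every edge, both endpoints lie together in some bag; and for every vertex, the bags containing it form a connected subtree. Here bags containing vertex 3 are not connected in the tree, so the decomposition is invalid.

No — bags containing vertex 3 are not connected in the tree.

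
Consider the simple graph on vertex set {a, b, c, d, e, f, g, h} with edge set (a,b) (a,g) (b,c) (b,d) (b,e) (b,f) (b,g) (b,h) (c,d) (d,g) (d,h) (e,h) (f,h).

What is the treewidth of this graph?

A width-2 tree decomposition is:
Bags: B1 = {b, d, h}  B2 = {b, f, h}  B3 = {b, d, g}  B4 = {b, e, h}  B5 = {b, c, d}  B6 = {a, b, g}
Tree: B1–B2, B1–B3, B1–B4, B3–B5, B3–B6
The largest bag has 3 vertices, giving width 2; this decomposition certifies tw(G) ≤ 2. For the lower bound, the 3 vertices {b, d, g} are pairwise adjacent, and any tree decomposition puts a clique entirely inside one bag — forcing width ≥ 2. The upper and lower bounds meet at 2, so that is the treewidth.

2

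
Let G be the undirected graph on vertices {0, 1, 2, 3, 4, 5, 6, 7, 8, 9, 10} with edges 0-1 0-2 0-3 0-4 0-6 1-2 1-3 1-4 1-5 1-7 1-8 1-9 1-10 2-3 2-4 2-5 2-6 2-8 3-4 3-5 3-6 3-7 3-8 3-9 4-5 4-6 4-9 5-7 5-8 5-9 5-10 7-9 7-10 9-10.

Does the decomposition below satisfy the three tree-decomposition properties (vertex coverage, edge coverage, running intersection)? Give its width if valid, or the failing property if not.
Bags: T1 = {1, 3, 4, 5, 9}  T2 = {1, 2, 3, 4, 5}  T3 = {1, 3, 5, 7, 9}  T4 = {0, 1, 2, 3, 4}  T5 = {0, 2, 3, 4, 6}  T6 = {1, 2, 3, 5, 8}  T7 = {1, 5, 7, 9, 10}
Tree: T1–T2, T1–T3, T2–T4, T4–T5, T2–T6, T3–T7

Vertex coverage: the bags together contain {0, 1, 2, 3, 4, 5, 6, 7, 8, 9, 10}, the full vertex set. Edge coverage: each edge of G has both endpoints in at least one bag. Running intersection: for every vertex, the bags containing it form a connected subtree. All three properties hold, so this is a valid tree decomposition of width max|bag| − 1 = 4, and hence tw(G) ≤ 4.

Yes; width 4.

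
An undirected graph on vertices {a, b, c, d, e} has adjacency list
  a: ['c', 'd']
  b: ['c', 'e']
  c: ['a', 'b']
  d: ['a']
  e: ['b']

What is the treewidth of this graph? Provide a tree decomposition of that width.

Treewidth 1.
One such decomposition:
Bags: B1 = {b, e}  B2 = {b, c}  B3 = {a, c}  B4 = {a, d}
Tree: B1–B2, B2–B3, B3–B4

The largest bag has 2 vertices, giving width 1; this decomposition certifies tw(G) ≤ 1. Any graph with an edge has treewidth ≥ 1, and G has the edge e–b. Hence tw(G) = 1 exactly.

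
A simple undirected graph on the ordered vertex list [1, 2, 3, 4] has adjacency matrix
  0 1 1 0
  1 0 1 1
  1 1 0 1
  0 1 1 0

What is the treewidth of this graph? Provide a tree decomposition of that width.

Each bag holds 3 vertices, so the decomposition has width 2, which upper-bounds the treewidth. For the lower bound, the 3 vertices {1, 2, 3} are pairwise adjacent, and any tree decomposition puts a clique entirely inside one bag — forcing width ≥ 2. Therefore the treewidth is 2.

Treewidth 2.
One optimal decomposition is:
Bags: B1 = {2, 3, 4}  B2 = {1, 2, 3}
Tree: B1–B2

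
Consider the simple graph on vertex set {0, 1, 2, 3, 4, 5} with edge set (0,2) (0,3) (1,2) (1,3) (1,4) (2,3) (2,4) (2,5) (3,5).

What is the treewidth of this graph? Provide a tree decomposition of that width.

The largest bag has 3 vertices, giving width 2; this decomposition certifies tw(G) ≤ 2. On the other hand G contains the 3-clique {0, 2, 3}. A clique must lie in a single bag of any decomposition, so no decomposition can have width below 2. Hence tw(G) = 2 exactly.

Treewidth 2.
Bags: B1 = {1, 2, 3}  B2 = {1, 2, 4}  B3 = {0, 2, 3}  B4 = {2, 3, 5}
Tree: B1–B2, B1–B3, B1–B4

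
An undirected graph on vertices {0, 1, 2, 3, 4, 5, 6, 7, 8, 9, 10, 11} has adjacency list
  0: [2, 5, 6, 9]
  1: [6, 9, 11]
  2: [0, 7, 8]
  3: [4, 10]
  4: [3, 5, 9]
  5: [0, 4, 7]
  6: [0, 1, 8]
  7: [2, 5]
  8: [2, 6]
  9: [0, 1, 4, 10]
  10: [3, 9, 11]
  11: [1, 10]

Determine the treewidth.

A width-3 tree decomposition is:
Bags: B1 = {2, 5, 7, 8}  B2 = {0, 2, 5, 8}  B3 = {0, 5, 6, 8}  B4 = {0, 4, 5, 6}  B5 = {0, 4, 6, 9}  B6 = {1, 4, 6, 9}  B7 = {1, 3, 4, 9}  B8 = {1, 3, 9, 10}  B9 = {1, 3, 10, 11}
Tree: B1–B2, B2–B3, B3–B4, B4–B5, B5–B6, B6–B7, B7–B8, B8–B9
Every bag has size at most 4, so the width is 4 − 1 = 3 and tw(G) ≤ 3. For the lower bound: the 4 vertex sets {2,7,8}, {5}, {0}, {1,4,6,9} are disjoint, each induces a connected subgraph, and every pair is joined by at least one edge of G. Contracting each set to a single vertex therefore yields K_{4} as a minor, and since treewidth is minor-monotone, tw(G) ≥ tw(K_{4}) = 3. Hence tw(G) = 3 exactly.

3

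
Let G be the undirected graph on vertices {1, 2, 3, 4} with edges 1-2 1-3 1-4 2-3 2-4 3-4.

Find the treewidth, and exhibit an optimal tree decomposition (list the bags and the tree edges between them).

A single bag containing all 4 vertices is trivially a valid decomposition of width 3. For the lower bound, the 4 vertices {1, 2, 3, 4} are pairwise adjacent, and any tree decomposition puts a clique entirely inside one bag — forcing width ≥ 3. Hence tw(G) = 3 exactly.

Treewidth 3.
Bags: B1 = {1, 2, 3, 4}
Tree: (single bag)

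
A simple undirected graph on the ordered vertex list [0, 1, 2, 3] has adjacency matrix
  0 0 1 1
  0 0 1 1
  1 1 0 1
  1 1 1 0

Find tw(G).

2

A width-2 tree decomposition is:
Bags: B1 = {0, 2, 3}  B2 = {1, 2, 3}
Tree: B1–B2
The largest bag has 3 vertices, giving width 2; this decomposition certifies tw(G) ≤ 2. For the lower bound, the 3 vertices {0, 2, 3} are pairwise adjacent, and any tree decomposition puts a clique entirely inside one bag — forcing width ≥ 2. Therefore the treewidth is 2.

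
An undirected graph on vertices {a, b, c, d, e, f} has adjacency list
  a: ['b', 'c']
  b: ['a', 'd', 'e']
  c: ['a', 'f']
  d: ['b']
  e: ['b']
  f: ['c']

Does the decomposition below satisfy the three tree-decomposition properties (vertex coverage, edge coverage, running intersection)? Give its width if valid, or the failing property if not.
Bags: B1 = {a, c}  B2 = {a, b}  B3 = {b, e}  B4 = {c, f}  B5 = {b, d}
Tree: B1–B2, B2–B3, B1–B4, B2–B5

Checking the three conditions: (i) the bags cover all of {a, b, c, d, e, f}; (ii) for each edge, some bag contains both endpoints; (iii) the bags containing any fixed vertex form a subtree. All hold, so the decomposition is valid with width 2 − 1 = 1.

Yes; width 1.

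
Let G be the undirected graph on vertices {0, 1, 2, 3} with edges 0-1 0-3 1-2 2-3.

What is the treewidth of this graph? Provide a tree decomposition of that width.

Every bag has size at most 3, so the width is 3 − 1 = 2 and tw(G) ≤ 2. For the lower bound, G contains the cycle 3–2–1–0–3, so G is not a forest; only forests have treewidth ≤ 1, hence tw(G) ≥ 2. Combining the bounds, tw(G) = 2.

Treewidth 2.
Bags: B1 = {1, 2, 3}  B2 = {0, 1, 3}
Tree: B1–B2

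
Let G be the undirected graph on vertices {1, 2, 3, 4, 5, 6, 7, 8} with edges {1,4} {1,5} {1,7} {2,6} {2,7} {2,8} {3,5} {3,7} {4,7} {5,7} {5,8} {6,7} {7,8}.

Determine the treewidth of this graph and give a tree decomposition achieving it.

Every bag has size at most 3, so the width is 3 − 1 = 2 and tw(G) ≤ 2. For the lower bound, the 3 vertices {2, 7, 8} are pairwise adjacent, and any tree decomposition puts a clique entirely inside one bag — forcing width ≥ 2. The upper and lower bounds meet at 2, so that is the treewidth.

Treewidth 2.
Bags: B1 = {1, 5, 7}  B2 = {1, 4, 7}  B3 = {5, 7, 8}  B4 = {2, 7, 8}  B5 = {3, 5, 7}  B6 = {2, 6, 7}
Tree: B1–B2, B1–B3, B3–B4, B3–B5, B4–B6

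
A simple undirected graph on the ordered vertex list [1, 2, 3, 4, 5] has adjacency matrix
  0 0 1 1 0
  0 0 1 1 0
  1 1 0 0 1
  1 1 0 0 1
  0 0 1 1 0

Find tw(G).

2

A width-2 tree decomposition is:
Bags: B1 = {2, 3, 4}  B2 = {3, 4, 5}  B3 = {1, 3, 4}
Tree: B1–B2, B2–B3
The largest bag has 3 vertices, giving width 2; this decomposition certifies tw(G) ≤ 2. For the lower bound, G contains the cycle 3–2–4–5–3, so G is not a forest; only forests have treewidth ≤ 1, hence tw(G) ≥ 2. The upper and lower bounds meet at 2, so that is the treewidth.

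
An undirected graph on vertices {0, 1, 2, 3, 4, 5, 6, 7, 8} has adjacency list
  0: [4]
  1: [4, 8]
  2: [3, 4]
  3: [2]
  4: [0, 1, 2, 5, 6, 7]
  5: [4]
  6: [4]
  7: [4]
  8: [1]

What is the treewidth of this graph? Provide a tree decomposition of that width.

Treewidth 1.
One optimal decomposition is:
Bags: B1 = {0, 4}  B2 = {4, 6}  B3 = {2, 4}  B4 = {1, 4}  B5 = {1, 8}  B6 = {4, 7}  B7 = {4, 5}  B8 = {2, 3}
Tree: B1–B2, B1–B3, B3–B4, B4–B5, B3–B6, B1–B7, B3–B8

Every bag has size at most 2, so the width is 2 − 1 = 1 and tw(G) ≤ 1. G has an edge, so its treewidth is at least 1. Combining the bounds, tw(G) = 1.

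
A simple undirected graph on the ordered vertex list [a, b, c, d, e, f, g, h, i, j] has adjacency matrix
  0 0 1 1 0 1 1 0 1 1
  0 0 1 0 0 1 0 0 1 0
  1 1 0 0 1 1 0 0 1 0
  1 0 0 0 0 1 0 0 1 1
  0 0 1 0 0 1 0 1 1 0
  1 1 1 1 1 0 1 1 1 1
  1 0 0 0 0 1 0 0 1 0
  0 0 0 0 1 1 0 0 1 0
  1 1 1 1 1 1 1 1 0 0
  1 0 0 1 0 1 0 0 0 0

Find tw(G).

3

A width-3 tree decomposition is:
Bags: B1 = {c, e, f, i}  B2 = {b, c, f, i}  B3 = {a, c, f, i}  B4 = {a, d, f, i}  B5 = {a, f, g, i}  B6 = {a, d, f, j}  B7 = {e, f, h, i}
Tree: B1–B2, B2–B3, B3–B4, B4–B5, B4–B6, B1–B7
The largest bag has 4 vertices, giving width 3; this decomposition certifies tw(G) ≤ 3. For the lower bound, the 4 vertices {a, d, f, j} are pairwise adjacent, and any tree decomposition puts a clique entirely inside one bag — forcing width ≥ 3. Therefore the treewidth is 3.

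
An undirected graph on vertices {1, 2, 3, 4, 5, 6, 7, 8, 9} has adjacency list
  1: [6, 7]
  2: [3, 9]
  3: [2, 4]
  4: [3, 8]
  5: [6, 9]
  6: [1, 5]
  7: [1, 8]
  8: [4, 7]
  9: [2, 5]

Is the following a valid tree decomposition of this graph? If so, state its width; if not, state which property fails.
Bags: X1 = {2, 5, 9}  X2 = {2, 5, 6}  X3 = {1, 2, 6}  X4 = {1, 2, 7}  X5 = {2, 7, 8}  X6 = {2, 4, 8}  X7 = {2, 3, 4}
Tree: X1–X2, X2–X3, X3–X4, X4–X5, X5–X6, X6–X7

Every vertex of G appears in some bag (union = {1, 2, 3, 4, 5, 6, 7, 8, 9}); every edge is covered by a bag; and for each vertex v the set of bags containing v is connected in the bag tree. The decomposition is therefore valid. The largest bag has 3 vertices, so the width is 2.

Yes; width 2.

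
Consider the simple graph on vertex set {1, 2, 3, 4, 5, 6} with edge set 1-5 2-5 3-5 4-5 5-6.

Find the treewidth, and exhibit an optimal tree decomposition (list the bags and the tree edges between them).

Treewidth 1.
One such decomposition:
Bags: B1 = {2, 5}  B2 = {3, 5}  B3 = {5, 6}  B4 = {1, 5}  B5 = {4, 5}
Tree: B1–B2, B2–B3, B1–B4, B2–B5

The largest bag has 2 vertices, giving width 1; this decomposition certifies tw(G) ≤ 1. Since G has at least one edge (e.g. 5–2), it is not an edgeless graph, so tw(G) ≥ 1. Therefore the treewidth is 1.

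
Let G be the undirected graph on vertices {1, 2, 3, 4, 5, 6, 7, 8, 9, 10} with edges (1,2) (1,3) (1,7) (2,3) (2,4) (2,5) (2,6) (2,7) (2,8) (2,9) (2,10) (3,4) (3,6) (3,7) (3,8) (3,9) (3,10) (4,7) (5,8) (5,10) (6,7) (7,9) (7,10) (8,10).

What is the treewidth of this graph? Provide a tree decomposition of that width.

Every bag has size at most 4, so the width is 4 − 1 = 3 and tw(G) ≤ 3. Conversely, {2, 3, 8, 10} is a clique of size 4, and the vertices of any clique must share a bag in every tree decomposition; so some bag has ≥ 4 vertices and tw(G) ≥ 3. Hence tw(G) = 3 exactly.

Treewidth 3.
One optimal decomposition is:
Bags: B1 = {2, 3, 4, 7}  B2 = {2, 3, 7, 10}  B3 = {2, 3, 6, 7}  B4 = {1, 2, 3, 7}  B5 = {2, 3, 8, 10}  B6 = {2, 3, 7, 9}  B7 = {2, 5, 8, 10}
Tree: B1–B2, B1–B3, B2–B4, B2–B5, B2–B6, B5–B7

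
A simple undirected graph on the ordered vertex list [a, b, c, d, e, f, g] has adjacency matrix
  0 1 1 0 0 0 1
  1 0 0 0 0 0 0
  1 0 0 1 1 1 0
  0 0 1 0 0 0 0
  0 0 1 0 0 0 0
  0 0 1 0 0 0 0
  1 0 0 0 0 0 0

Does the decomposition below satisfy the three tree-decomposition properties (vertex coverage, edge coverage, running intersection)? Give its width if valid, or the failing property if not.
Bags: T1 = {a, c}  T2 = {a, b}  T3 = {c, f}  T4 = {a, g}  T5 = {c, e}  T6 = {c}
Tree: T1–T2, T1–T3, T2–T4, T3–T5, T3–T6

No — vertex d appears in no bag.

A tree decomposition must satisfy three properties: every vertex lies in some bag; for every edge, both endpoints lie together in some bag; and for every vertex, the bags containing it form a connected subtree. Here vertex d appears in no bag, so the decomposition is invalid.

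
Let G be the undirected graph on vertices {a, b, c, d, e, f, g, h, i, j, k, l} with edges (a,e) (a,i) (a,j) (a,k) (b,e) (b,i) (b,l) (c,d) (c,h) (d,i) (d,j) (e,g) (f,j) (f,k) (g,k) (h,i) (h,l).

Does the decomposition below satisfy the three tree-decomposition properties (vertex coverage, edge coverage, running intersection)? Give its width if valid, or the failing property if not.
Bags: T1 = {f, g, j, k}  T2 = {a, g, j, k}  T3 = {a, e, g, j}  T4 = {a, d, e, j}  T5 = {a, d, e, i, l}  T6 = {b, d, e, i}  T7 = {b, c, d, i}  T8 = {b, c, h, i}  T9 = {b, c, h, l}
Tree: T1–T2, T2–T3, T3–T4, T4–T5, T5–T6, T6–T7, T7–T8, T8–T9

A tree decomposition must satisfy three properties: every vertex lies in some bag; for every edge, both endpoints lie together in some bag; and for every vertex, the bags containing it form a connected subtree. Here bags containing vertex l are not connected in the tree, so the decomposition is invalid.

No — bags containing vertex l are not connected in the tree.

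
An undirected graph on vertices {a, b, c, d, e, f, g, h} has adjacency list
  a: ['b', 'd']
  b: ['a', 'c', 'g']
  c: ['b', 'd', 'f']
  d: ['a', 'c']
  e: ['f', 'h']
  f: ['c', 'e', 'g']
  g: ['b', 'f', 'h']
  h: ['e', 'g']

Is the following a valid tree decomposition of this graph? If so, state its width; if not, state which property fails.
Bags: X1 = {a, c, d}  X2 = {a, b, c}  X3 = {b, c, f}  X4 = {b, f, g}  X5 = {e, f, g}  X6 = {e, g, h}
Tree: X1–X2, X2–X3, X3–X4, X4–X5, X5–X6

Yes; width 2.

Vertex coverage: the bags together contain {a, b, c, d, e, f, g, h}, the full vertex set. Edge coverage: each edge of G has both endpoints in at least one bag. Running intersection: for every vertex, the bags containing it form a connected subtree. All three properties hold, so this is a valid tree decomposition of width max|bag| − 1 = 2, and hence tw(G) ≤ 2.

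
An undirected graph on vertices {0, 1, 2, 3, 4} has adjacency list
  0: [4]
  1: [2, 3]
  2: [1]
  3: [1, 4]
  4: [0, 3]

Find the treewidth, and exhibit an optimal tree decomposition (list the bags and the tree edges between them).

The largest bag has 2 vertices, giving width 1; this decomposition certifies tw(G) ≤ 1. G has an edge, so its treewidth is at least 1. The upper and lower bounds meet at 1, so that is the treewidth.

Treewidth 1.
One such decomposition:
Bags: B1 = {1, 3}  B2 = {3, 4}  B3 = {1, 2}  B4 = {0, 4}
Tree: B1–B2, B1–B3, B2–B4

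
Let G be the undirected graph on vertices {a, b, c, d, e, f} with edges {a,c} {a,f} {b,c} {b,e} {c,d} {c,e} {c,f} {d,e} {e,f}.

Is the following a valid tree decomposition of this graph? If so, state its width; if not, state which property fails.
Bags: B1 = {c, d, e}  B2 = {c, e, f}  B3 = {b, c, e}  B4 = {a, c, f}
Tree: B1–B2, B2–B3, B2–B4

Yes; width 2.

Checking the three conditions: (i) the bags cover all of {a, b, c, d, e, f}; (ii) for each edge, some bag contains both endpoints; (iii) the bags containing any fixed vertex form a subtree. All hold, so the decomposition is valid with width 3 − 1 = 2.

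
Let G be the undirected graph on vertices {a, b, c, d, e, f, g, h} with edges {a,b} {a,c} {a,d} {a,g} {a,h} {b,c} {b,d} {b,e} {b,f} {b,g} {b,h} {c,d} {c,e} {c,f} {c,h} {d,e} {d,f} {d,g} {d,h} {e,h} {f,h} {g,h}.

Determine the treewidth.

A width-4 tree decomposition is:
Bags: B1 = {b, c, d, e, h}  B2 = {b, c, d, f, h}  B3 = {a, b, c, d, h}  B4 = {a, b, d, g, h}
Tree: B1–B2, B1–B3, B3–B4
The largest bag has 5 vertices, giving width 4; this decomposition certifies tw(G) ≤ 4. Conversely, {a, b, d, g, h} is a clique of size 5, and the vertices of any clique must share a bag in every tree decomposition; so some bag has ≥ 5 vertices and tw(G) ≥ 4. The upper and lower bounds meet at 4, so that is the treewidth.

4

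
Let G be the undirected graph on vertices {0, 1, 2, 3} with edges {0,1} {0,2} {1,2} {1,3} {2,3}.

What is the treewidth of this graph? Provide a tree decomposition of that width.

The largest bag has 3 vertices, giving width 2; this decomposition certifies tw(G) ≤ 2. On the other hand G contains the 3-clique {0, 1, 2}. A clique must lie in a single bag of any decomposition, so no decomposition can have width below 2. Therefore the treewidth is 2.

Treewidth 2.
Bags: B1 = {0, 1, 2}  B2 = {1, 2, 3}
Tree: B1–B2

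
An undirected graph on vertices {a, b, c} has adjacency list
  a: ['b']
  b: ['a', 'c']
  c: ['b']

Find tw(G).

1

A width-1 tree decomposition is:
Bags: B1 = {a, b}  B2 = {b, c}
Tree: B1–B2
The largest bag has 2 vertices, giving width 1; this decomposition certifies tw(G) ≤ 1. Since G has at least one edge (e.g. b–a), it is not an edgeless graph, so tw(G) ≥ 1. Hence tw(G) = 1 exactly.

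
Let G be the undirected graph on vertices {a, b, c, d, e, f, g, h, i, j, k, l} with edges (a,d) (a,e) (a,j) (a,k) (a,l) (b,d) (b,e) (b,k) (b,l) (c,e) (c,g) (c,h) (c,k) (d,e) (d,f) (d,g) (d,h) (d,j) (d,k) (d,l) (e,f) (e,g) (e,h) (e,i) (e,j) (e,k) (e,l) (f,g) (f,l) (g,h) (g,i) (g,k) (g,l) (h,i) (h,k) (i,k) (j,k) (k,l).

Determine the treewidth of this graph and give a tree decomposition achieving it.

Treewidth 4.
Bags: B1 = {a, d, e, k, l}  B2 = {d, e, g, k, l}  B3 = {d, e, g, h, k}  B4 = {e, g, h, i, k}  B5 = {b, d, e, k, l}  B6 = {a, d, e, j, k}  B7 = {d, e, f, g, l}  B8 = {c, e, g, h, k}
Tree: B1–B2, B2–B3, B3–B4, B2–B5, B1–B6, B2–B7, B3–B8

The largest bag has 5 vertices, giving width 4; this decomposition certifies tw(G) ≤ 4. For the lower bound, the 5 vertices {d, e, f, g, l} are pairwise adjacent, and any tree decomposition puts a clique entirely inside one bag — forcing width ≥ 4. The upper and lower bounds meet at 4, so that is the treewidth.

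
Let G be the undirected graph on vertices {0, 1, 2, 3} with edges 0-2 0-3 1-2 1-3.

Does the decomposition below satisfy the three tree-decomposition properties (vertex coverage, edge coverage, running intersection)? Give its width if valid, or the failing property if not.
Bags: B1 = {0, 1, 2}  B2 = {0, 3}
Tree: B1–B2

No — edge (1,3) lies in no bag.

A tree decomposition must satisfy three properties: every vertex lies in some bag; for every edge, both endpoints lie together in some bag; and for every vertex, the bags containing it form a connected subtree. Here edge (1,3) lies in no bag, so the decomposition is invalid.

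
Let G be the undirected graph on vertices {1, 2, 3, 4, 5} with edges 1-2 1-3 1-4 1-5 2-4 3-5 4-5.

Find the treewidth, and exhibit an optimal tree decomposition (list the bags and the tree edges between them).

Every bag has size at most 3, so the width is 3 − 1 = 2 and tw(G) ≤ 2. On the other hand G contains the 3-clique {1, 3, 5}. A clique must lie in a single bag of any decomposition, so no decomposition can have width below 2. Therefore the treewidth is 2.

Treewidth 2.
Bags: B1 = {1, 2, 4}  B2 = {1, 4, 5}  B3 = {1, 3, 5}
Tree: B1–B2, B2–B3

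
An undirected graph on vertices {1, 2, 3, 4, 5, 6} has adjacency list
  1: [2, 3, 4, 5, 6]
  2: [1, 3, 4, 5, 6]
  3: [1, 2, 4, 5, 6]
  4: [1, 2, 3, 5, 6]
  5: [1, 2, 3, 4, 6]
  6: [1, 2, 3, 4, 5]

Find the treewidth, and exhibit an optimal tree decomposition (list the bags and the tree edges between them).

A single bag containing all 6 vertices is trivially a valid decomposition of width 5. On the other hand G contains the 6-clique {1, 2, 3, 4, 5, 6}. A clique must lie in a single bag of any decomposition, so no decomposition can have width below 5. Hence tw(G) = 5 exactly.

Treewidth 5.
One such decomposition:
Bags: B1 = {1, 2, 3, 4, 5, 6}
Tree: (single bag)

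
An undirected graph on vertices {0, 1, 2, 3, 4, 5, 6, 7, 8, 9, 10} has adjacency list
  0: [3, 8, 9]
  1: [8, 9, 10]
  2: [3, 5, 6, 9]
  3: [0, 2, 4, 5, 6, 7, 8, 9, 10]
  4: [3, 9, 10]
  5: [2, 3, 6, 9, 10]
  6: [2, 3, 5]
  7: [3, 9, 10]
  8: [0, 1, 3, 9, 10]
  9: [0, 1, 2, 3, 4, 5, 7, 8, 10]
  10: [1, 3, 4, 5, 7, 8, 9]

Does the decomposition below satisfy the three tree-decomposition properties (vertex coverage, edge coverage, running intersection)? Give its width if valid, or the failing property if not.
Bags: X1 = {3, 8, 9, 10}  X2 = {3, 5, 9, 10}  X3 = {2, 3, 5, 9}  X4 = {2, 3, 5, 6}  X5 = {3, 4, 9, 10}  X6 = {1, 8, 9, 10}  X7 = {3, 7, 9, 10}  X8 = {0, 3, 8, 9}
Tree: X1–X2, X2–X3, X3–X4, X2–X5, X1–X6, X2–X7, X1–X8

Yes; width 3.

Every vertex of G appears in some bag (union = {0, 1, 2, 3, 4, 5, 6, 7, 8, 9, 10}); every edge is covered by a bag; and for each vertex v the set of bags containing v is connected in the bag tree. The decomposition is therefore valid. The largest bag has 4 vertices, so the width is 3.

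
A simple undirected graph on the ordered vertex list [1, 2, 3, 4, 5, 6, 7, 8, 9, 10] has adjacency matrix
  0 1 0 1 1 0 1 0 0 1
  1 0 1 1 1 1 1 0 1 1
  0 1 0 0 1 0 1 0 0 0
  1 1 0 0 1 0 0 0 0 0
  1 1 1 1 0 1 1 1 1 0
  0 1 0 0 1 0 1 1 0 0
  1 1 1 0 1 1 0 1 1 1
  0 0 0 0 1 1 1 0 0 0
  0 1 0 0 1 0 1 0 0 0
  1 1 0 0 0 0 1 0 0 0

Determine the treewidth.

3

A width-3 tree decomposition is:
Bags: B1 = {1, 2, 5, 7}  B2 = {2, 5, 7, 9}  B3 = {2, 3, 5, 7}  B4 = {2, 5, 6, 7}  B5 = {5, 6, 7, 8}  B6 = {1, 2, 7, 10}  B7 = {1, 2, 4, 5}
Tree: B1–B2, B2–B3, B3–B4, B4–B5, B1–B6, B1–B7
The largest bag has 4 vertices, giving width 3; this decomposition certifies tw(G) ≤ 3. Conversely, {5, 6, 7, 8} is a clique of size 4, and the vertices of any clique must share a bag in every tree decomposition; so some bag has ≥ 4 vertices and tw(G) ≥ 3. Hence tw(G) = 3 exactly.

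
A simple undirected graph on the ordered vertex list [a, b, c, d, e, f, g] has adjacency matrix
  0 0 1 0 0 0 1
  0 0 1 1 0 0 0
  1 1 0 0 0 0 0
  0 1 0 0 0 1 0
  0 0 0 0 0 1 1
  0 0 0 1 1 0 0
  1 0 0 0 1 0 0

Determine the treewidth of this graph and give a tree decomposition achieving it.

The largest bag has 3 vertices, giving width 2; this decomposition certifies tw(G) ≤ 2. The edges g–e–f–d–b–c–a–g form a cycle, so G is not a tree and its treewidth is at least 2. The upper and lower bounds meet at 2, so that is the treewidth.

Treewidth 2.
One such decomposition:
Bags: B1 = {e, f, g}  B2 = {d, f, g}  B3 = {b, d, g}  B4 = {b, c, g}  B5 = {a, c, g}
Tree: B1–B2, B2–B3, B3–B4, B4–B5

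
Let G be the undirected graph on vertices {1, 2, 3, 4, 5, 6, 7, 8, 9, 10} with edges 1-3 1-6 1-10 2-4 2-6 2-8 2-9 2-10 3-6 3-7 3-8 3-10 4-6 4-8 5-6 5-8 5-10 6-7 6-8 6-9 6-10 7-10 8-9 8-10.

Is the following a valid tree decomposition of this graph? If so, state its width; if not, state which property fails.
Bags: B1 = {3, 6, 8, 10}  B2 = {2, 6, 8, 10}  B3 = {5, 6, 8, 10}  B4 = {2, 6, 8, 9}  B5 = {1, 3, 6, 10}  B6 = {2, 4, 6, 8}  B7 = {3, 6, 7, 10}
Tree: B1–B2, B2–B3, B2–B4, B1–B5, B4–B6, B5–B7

Yes; width 3.

Checking the three conditions: (i) the bags cover all of {1, 2, 3, 4, 5, 6, 7, 8, 9, 10}; (ii) for each edge, some bag contains both endpoints; (iii) the bags containing any fixed vertex form a subtree. All hold, so the decomposition is valid with width 4 − 1 = 3.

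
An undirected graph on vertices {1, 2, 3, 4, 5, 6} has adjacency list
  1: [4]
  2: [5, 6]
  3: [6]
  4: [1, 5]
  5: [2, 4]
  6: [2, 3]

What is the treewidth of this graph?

1

A width-1 tree decomposition is:
Bags: B1 = {3, 6}  B2 = {2, 6}  B3 = {2, 5}  B4 = {4, 5}  B5 = {1, 4}
Tree: B1–B2, B2–B3, B3–B4, B4–B5
The largest bag has 2 vertices, giving width 1; this decomposition certifies tw(G) ≤ 1. G has an edge, so its treewidth is at least 1. Combining the bounds, tw(G) = 1.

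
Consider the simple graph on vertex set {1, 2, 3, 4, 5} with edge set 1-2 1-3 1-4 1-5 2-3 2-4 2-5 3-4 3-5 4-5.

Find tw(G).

4

A width-4 tree decomposition is:
Bags: B1 = {1, 2, 3, 4, 5}
Tree: (single bag)
With just one bag of size 5, the width is 5 − 1 = 4, so tw(G) ≤ 4. Conversely, {1, 2, 3, 4, 5} is a clique of size 5, and the vertices of any clique must share a bag in every tree decomposition; so some bag has ≥ 5 vertices and tw(G) ≥ 4. Combining the bounds, tw(G) = 4.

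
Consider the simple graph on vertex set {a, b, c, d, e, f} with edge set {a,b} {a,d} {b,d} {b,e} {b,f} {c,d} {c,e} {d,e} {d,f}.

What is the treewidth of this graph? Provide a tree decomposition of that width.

Treewidth 2.
One optimal decomposition is:
Bags: B1 = {c, d, e}  B2 = {b, d, e}  B3 = {b, d, f}  B4 = {a, b, d}
Tree: B1–B2, B2–B3, B2–B4

Each bag holds 3 vertices, so the decomposition has width 2, which upper-bounds the treewidth. Conversely, {c, d, e} is a clique of size 3, and the vertices of any clique must share a bag in every tree decomposition; so some bag has ≥ 3 vertices and tw(G) ≥ 2. Combining the bounds, tw(G) = 2.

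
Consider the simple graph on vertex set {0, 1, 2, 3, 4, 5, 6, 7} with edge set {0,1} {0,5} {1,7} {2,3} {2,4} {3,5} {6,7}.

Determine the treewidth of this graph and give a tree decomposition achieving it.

Every bag has size at most 2, so the width is 2 − 1 = 1 and tw(G) ≤ 1. G has an edge, so its treewidth is at least 1. The upper and lower bounds meet at 1, so that is the treewidth.

Treewidth 1.
One optimal decomposition is:
Bags: B1 = {2, 4}  B2 = {2, 3}  B3 = {3, 5}  B4 = {0, 5}  B5 = {0, 1}  B6 = {1, 7}  B7 = {6, 7}
Tree: B1–B2, B2–B3, B3–B4, B4–B5, B5–B6, B6–B7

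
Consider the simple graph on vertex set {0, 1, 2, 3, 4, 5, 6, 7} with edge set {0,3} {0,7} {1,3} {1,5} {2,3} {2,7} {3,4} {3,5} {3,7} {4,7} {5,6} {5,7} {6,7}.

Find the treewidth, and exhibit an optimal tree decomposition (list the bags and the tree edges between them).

Treewidth 2.
Bags: B1 = {2, 3, 7}  B2 = {3, 5, 7}  B3 = {1, 3, 5}  B4 = {3, 4, 7}  B5 = {0, 3, 7}  B6 = {5, 6, 7}
Tree: B1–B2, B2–B3, B1–B4, B4–B5, B2–B6

The largest bag has 3 vertices, giving width 2; this decomposition certifies tw(G) ≤ 2. Conversely, {1, 3, 5} is a clique of size 3, and the vertices of any clique must share a bag in every tree decomposition; so some bag has ≥ 3 vertices and tw(G) ≥ 2. Combining the bounds, tw(G) = 2.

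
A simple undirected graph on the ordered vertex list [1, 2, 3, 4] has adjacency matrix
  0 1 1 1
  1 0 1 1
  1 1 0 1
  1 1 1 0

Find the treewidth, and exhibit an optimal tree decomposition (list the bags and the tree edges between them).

Treewidth 3.
One optimal decomposition is:
Bags: B1 = {1, 2, 3, 4}
Tree: (single bag)

With just one bag of size 4, the width is 4 − 1 = 3, so tw(G) ≤ 3. On the other hand G contains the 4-clique {1, 2, 3, 4}. A clique must lie in a single bag of any decomposition, so no decomposition can have width below 3. Therefore the treewidth is 3.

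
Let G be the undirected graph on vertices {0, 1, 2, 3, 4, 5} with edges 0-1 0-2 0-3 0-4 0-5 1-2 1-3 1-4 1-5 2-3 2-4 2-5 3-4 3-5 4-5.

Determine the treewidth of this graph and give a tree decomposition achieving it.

Treewidth 5.
One such decomposition:
Bags: B1 = {0, 1, 2, 3, 4, 5}
Tree: (single bag)

A single bag containing all 6 vertices is trivially a valid decomposition of width 5. Conversely, {0, 1, 2, 3, 4, 5} is a clique of size 6, and the vertices of any clique must share a bag in every tree decomposition; so some bag has ≥ 6 vertices and tw(G) ≥ 5. Therefore the treewidth is 5.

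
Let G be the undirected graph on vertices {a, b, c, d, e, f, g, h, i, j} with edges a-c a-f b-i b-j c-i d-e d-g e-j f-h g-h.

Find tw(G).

2

A width-2 tree decomposition is:
Bags: B1 = {a, c, f}  B2 = {c, f, i}  B3 = {b, f, i}  B4 = {b, f, j}  B5 = {e, f, j}  B6 = {d, e, f}  B7 = {d, f, g}  B8 = {f, g, h}
Tree: B1–B2, B2–B3, B3–B4, B4–B5, B5–B6, B6–B7, B7–B8
Each bag holds 3 vertices, so the decomposition has width 2, which upper-bounds the treewidth. For the lower bound, G contains the cycle f–a–c–i–b–j–e–d–g–h–f, so G is not a forest; only forests have treewidth ≤ 1, hence tw(G) ≥ 2. The upper and lower bounds meet at 2, so that is the treewidth.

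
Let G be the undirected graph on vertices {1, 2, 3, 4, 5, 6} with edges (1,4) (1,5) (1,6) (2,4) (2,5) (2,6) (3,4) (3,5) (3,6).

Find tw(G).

A width-3 tree decomposition is:
Bags: B1 = {1, 4, 5, 6}  B2 = {3, 4, 5, 6}  B3 = {2, 4, 5, 6}
Tree: B1–B2, B2–B3
Each bag holds 4 vertices, so the decomposition has width 3, which upper-bounds the treewidth. For the lower bound: the 4 vertex sets {1,6}, {3,5}, {4}, {2} are disjoint, each induces a connected subgraph, and every pair is joined by at least one edge of G. Contracting each set to a single vertex therefore yields K_{4} as a minor, and since treewidth is minor-monotone, tw(G) ≥ tw(K_{4}) = 3. Therefore the treewidth is 3.

3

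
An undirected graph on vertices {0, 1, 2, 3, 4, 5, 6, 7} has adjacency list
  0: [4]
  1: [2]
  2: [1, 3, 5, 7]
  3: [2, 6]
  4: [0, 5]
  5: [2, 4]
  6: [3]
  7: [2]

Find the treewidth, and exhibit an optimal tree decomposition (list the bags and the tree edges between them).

Treewidth 1.
Bags: B1 = {1, 2}  B2 = {2, 5}  B3 = {2, 3}  B4 = {4, 5}  B5 = {0, 4}  B6 = {3, 6}  B7 = {2, 7}
Tree: B1–B2, B2–B3, B2–B4, B4–B5, B3–B6, B1–B7

The largest bag has 2 vertices, giving width 1; this decomposition certifies tw(G) ≤ 1. Since G has at least one edge (e.g. 1–2), it is not an edgeless graph, so tw(G) ≥ 1. Hence tw(G) = 1 exactly.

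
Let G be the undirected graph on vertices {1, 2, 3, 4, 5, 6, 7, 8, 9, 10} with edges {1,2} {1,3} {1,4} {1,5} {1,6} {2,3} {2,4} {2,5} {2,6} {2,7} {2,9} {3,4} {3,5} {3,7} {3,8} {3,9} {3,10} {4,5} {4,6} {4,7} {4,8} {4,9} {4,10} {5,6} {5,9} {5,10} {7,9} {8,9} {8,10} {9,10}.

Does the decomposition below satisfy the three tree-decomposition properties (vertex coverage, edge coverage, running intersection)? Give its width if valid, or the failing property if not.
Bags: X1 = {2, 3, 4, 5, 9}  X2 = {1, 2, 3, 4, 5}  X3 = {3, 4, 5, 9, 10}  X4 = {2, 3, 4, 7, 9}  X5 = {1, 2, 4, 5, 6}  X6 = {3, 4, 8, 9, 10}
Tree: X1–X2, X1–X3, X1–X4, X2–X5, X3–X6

Yes; width 4.

Vertex coverage: the bags together contain {1, 2, 3, 4, 5, 6, 7, 8, 9, 10}, the full vertex set. Edge coverage: each edge of G has both endpoints in at least one bag. Running intersection: for every vertex, the bags containing it form a connected subtree. All three properties hold, so this is a valid tree decomposition of width max|bag| − 1 = 4, and hence tw(G) ≤ 4.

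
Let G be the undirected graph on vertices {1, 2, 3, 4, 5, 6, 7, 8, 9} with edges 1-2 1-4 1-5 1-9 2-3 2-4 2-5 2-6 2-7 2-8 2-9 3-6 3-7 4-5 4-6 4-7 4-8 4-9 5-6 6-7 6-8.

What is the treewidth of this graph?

A width-3 tree decomposition is:
Bags: B1 = {2, 4, 5, 6}  B2 = {1, 2, 4, 5}  B3 = {2, 4, 6, 7}  B4 = {2, 4, 6, 8}  B5 = {1, 2, 4, 9}  B6 = {2, 3, 6, 7}
Tree: B1–B2, B1–B3, B1–B4, B2–B5, B3–B6
The largest bag has 4 vertices, giving width 3; this decomposition certifies tw(G) ≤ 3. On the other hand G contains the 4-clique {2, 3, 6, 7}. A clique must lie in a single bag of any decomposition, so no decomposition can have width below 3. Therefore the treewidth is 3.

3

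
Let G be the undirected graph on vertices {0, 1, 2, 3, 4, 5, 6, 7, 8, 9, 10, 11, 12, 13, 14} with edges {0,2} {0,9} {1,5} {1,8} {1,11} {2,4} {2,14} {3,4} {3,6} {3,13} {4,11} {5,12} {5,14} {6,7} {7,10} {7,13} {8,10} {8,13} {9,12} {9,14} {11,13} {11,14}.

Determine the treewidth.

3

A width-3 tree decomposition is:
Bags: B1 = {3, 6, 7, 10}  B2 = {3, 7, 10, 13}  B3 = {3, 8, 10, 13}  B4 = {3, 4, 8, 13}  B5 = {4, 8, 11, 13}  B6 = {1, 4, 8, 11}  B7 = {1, 2, 4, 11}  B8 = {1, 2, 11, 14}  B9 = {1, 2, 5, 14}  B10 = {0, 2, 5, 14}  B11 = {0, 5, 9, 14}  B12 = {0, 5, 9, 12}
Tree: B1–B2, B2–B3, B3–B4, B4–B5, B5–B6, B6–B7, B7–B8, B8–B9, B9–B10, B10–B11, B11–B12
Every bag has size at most 4, so the width is 4 − 1 = 3 and tw(G) ≤ 3. For the lower bound: the 4 vertex sets {6,7,10}, {3}, {13}, {1,4,8,11} are disjoint, each induces a connected subgraph, and every pair is joined by at least one edge of G. Contracting each set to a single vertex therefore yields K_{4} as a minor, and since treewidth is minor-monotone, tw(G) ≥ tw(K_{4}) = 3. The upper and lower bounds meet at 3, so that is the treewidth.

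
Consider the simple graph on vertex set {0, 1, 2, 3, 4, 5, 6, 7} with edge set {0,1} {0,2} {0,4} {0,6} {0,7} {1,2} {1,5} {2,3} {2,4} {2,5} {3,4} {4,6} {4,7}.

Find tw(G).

2

A width-2 tree decomposition is:
Bags: B1 = {1, 2, 5}  B2 = {0, 1, 2}  B3 = {0, 2, 4}  B4 = {0, 4, 6}  B5 = {2, 3, 4}  B6 = {0, 4, 7}
Tree: B1–B2, B2–B3, B3–B4, B3–B5, B4–B6
The largest bag has 3 vertices, giving width 2; this decomposition certifies tw(G) ≤ 2. For the lower bound, the 3 vertices {0, 1, 2} are pairwise adjacent, and any tree decomposition puts a clique entirely inside one bag — forcing width ≥ 2. Therefore the treewidth is 2.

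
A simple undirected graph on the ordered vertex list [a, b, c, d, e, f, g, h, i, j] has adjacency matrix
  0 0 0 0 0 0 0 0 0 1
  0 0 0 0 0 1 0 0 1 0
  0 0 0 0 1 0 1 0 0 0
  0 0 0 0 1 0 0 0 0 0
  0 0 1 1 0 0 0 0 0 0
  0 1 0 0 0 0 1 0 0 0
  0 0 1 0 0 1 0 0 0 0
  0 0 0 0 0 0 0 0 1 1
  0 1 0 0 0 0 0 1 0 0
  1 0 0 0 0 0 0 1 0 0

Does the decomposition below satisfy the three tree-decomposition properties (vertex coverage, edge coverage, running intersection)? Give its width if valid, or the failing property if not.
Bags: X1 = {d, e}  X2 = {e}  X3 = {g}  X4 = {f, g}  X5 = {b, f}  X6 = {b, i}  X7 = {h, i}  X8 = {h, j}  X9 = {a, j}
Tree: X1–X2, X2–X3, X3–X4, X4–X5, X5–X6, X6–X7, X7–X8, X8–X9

No — vertex c appears in no bag.

A tree decomposition must satisfy three properties: every vertex lies in some bag; for every edge, both endpoints lie together in some bag; and for every vertex, the bags containing it form a connected subtree. Here vertex c appears in no bag, so the decomposition is invalid.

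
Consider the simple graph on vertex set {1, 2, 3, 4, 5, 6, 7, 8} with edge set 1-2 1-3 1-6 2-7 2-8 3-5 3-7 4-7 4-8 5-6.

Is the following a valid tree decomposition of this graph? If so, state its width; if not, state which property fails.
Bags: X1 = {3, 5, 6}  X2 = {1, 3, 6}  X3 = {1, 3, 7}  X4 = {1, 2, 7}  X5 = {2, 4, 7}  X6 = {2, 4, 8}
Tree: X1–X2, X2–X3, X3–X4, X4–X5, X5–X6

Yes; width 2.

Every vertex of G appears in some bag (union = {1, 2, 3, 4, 5, 6, 7, 8}); every edge is covered by a bag; and for each vertex v the set of bags containing v is connected in the bag tree. The decomposition is therefore valid. The largest bag has 3 vertices, so the width is 2.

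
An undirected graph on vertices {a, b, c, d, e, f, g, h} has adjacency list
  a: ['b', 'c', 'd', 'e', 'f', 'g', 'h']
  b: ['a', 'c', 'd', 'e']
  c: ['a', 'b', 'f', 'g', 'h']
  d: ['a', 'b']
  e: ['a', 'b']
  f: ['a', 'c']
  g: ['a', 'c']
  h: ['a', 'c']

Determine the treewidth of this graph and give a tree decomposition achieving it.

Treewidth 2.
One optimal decomposition is:
Bags: B1 = {a, c, f}  B2 = {a, c, g}  B3 = {a, b, c}  B4 = {a, c, h}  B5 = {a, b, d}  B6 = {a, b, e}
Tree: B1–B2, B2–B3, B2–B4, B3–B5, B5–B6

Every bag has size at most 3, so the width is 3 − 1 = 2 and tw(G) ≤ 2. Conversely, {a, b, d} is a clique of size 3, and the vertices of any clique must share a bag in every tree decomposition; so some bag has ≥ 3 vertices and tw(G) ≥ 2. Combining the bounds, tw(G) = 2.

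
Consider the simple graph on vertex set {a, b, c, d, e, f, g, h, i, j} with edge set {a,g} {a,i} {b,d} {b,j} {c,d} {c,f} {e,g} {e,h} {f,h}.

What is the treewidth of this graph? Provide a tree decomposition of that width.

Treewidth 1.
Bags: B1 = {b, j}  B2 = {b, d}  B3 = {c, d}  B4 = {c, f}  B5 = {f, h}  B6 = {e, h}  B7 = {e, g}  B8 = {a, g}  B9 = {a, i}
Tree: B1–B2, B2–B3, B3–B4, B4–B5, B5–B6, B6–B7, B7–B8, B8–B9

The largest bag has 2 vertices, giving width 1; this decomposition certifies tw(G) ≤ 1. Any graph with an edge has treewidth ≥ 1, and G has the edge j–b. Hence tw(G) = 1 exactly.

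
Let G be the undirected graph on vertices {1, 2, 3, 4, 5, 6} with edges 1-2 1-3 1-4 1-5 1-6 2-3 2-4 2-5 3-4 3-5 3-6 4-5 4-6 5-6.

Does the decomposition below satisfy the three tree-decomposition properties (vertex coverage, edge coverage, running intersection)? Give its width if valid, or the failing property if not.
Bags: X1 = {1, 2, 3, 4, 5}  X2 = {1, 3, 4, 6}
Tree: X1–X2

No — edge (5,6) lies in no bag.

A tree decomposition must satisfy three properties: every vertex lies in some bag; for every edge, both endpoints lie together in some bag; and for every vertex, the bags containing it form a connected subtree. Here edge (5,6) lies in no bag, so the decomposition is invalid.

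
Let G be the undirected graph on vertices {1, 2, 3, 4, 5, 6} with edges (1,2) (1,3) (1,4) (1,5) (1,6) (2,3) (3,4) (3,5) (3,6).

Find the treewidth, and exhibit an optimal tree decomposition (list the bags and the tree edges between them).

Each bag holds 3 vertices, so the decomposition has width 2, which upper-bounds the treewidth. For the lower bound, the 3 vertices {1, 2, 3} are pairwise adjacent, and any tree decomposition puts a clique entirely inside one bag — forcing width ≥ 2. Hence tw(G) = 2 exactly.

Treewidth 2.
One such decomposition:
Bags: B1 = {1, 3, 4}  B2 = {1, 2, 3}  B3 = {1, 3, 5}  B4 = {1, 3, 6}
Tree: B1–B2, B2–B3, B1–B4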